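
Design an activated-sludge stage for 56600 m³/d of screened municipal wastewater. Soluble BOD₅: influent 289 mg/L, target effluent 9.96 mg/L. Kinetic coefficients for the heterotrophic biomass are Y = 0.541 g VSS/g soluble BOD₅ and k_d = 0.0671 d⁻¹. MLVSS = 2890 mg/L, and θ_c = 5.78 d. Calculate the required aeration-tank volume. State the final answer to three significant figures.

Steady-state biomass mass balance: V·X·(1 + k_d·θ_c) = Y·Q·(S₀ − S)·θ_c, so V = 0.541 × 56600 × (289 − 9.96) × 5.78 / [2890 × (1 + 0.0671 × 5.78)] = 4.94×10^7 / 4011 = 12313 m³.

V ≈ 12300 m³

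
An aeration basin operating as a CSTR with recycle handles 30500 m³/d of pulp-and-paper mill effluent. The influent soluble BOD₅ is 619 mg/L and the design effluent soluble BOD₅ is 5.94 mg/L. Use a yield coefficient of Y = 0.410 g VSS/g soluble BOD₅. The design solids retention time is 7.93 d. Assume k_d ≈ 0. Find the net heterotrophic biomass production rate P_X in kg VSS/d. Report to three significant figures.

No decay correction is needed, so Y_obs = Y = 0.410.
Q·(S₀ − S) = 30500 × (619 − 5.94) × 10⁻³ = 18698 kg/d removed.
Net biomass production P_X = Y_obs × Q·(S₀ − S) = 0.4100 × 18698 = 7666 kg VSS/d.

P_X ≈ 7670 kg VSS/d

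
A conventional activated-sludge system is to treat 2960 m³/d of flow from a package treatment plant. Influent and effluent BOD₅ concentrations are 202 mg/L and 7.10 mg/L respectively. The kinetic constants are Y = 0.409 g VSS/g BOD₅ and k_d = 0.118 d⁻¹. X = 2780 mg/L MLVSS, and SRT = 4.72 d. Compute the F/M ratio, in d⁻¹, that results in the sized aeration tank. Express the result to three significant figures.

Rearranging the biomass balance for a CMAS with decay, V = Y·Q·ΔS·θ_c / [X·(1+k_d θ_c)] = 0.409 × 2960 × (202 − 7.10) × 4.72 / [2780 × (1 + 0.118 × 4.72)] = 1.11×10^6 / 4328 = 257.3 m³.
Food-to-microorganism ratio F/M = Q S₀ / (V X) = 2960 × 202 / (257.3 × 2780) = 0.8359 d⁻¹.

F/M ≈ 0.836 d⁻¹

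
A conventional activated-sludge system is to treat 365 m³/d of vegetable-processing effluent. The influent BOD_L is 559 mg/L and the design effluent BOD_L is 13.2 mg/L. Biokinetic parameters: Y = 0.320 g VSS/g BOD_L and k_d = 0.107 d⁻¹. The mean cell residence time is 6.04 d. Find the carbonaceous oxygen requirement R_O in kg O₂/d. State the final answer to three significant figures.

R_O ≈ 144 kg O₂/d

The observed yield is Y_obs = Y/(1 + k_d·θ_c) = 0.320 / (1 + 0.107 × 6.04) = 0.320 / 1.646 = 0.1944 g VSS per g BOD_L removed.
Substrate removed = Q·(S₀ − S) = 365 m³/d × (559 − 13.2) g/m³ = 1.99×10^5 g/d = 199.2 kg/d.
Biomass synthesised: P_X = Y_obs × 199.2 = 38.72 kg VSS/d.
R_O = Q·ΔS − 1.42 P_X = 199.2 − 54.99 = 144.2 kg O₂/d.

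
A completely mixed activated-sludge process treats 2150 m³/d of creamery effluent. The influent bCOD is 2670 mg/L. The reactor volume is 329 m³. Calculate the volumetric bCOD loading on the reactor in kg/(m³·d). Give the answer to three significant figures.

L_v ≈ 17.4 kg bCOD/(m³·d)

Applied bCOD load per unit volume = Q·S₀/V = (2150 × 2670/1000)/329.0 = 17.45 kg bCOD·m⁻³·d⁻¹.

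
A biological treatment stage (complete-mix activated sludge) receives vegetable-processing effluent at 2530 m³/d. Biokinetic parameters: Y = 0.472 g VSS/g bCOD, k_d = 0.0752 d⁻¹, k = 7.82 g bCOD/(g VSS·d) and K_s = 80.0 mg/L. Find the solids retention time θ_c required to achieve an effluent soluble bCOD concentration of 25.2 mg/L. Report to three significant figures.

At the target effluent, Y k S/(K_s+S) = 0.472×7.82×25.2/105.2 = 0.8842 d⁻¹.
θ_c = 1/(μ − k_d) = 1/(0.8842 − 0.0752) = 1/0.8090 = 1.236 d.

θ_c ≈ 1.24 d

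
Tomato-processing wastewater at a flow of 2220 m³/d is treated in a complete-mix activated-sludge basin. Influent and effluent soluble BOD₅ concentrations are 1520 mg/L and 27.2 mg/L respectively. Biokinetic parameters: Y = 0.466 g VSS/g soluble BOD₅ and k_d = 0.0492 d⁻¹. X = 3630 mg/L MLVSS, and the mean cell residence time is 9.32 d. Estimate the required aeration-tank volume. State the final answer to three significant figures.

From the SRT design equation V = Y Q (S₀−S) θ_c / [X (1 + k_d θ_c)] = 0.466 × 2220 × (1520 − 27.2) × 9.32 / [3630 × (1 + 0.0492 × 9.32)] = 1.44×10^7 / 5295 = 2719 m³.

V ≈ 2720 m³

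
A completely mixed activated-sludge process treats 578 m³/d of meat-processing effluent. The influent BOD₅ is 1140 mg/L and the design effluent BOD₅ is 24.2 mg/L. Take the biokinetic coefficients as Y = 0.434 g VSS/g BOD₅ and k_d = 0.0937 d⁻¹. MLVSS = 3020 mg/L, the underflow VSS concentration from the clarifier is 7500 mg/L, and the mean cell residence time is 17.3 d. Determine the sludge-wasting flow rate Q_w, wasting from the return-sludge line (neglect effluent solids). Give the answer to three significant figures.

Q_w ≈ 14.2 m³/d

From the SRT design equation V = Y Q (S₀−S) θ_c / [X (1 + k_d θ_c)] = 0.434 × 578 × (1140 − 24.2) × 17.3 / [3020 × (1 + 0.0937 × 17.3)] = 4.84×10^6 / 7915 = 611.8 m³.
Wasting from the return line (neglecting effluent solids): Q_w = V·X / (θ_c·X_r) = 611.8 × 3020 / (17.3 × 7500) = 14.24 m³/d.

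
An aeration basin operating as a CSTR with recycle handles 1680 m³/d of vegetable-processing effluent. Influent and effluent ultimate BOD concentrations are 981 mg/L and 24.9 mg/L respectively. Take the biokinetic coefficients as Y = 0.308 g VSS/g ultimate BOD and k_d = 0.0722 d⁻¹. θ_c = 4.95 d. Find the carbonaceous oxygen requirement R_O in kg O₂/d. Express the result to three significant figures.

R_O ≈ 1090 kg O₂/d

The observed yield is Y_obs = Y/(1 + k_d·θ_c) = 0.308 / (1 + 0.0722 × 4.95) = 0.308 / 1.357 = 0.2269 g VSS per g ultimate BOD removed.
ΔS = 981 − 24.9 = 956.1 mg/L, so the substrate removal rate is 1680 × 956.1/1000 = 1606 kg ultimate BOD/d.
Biomass synthesised: P_X = Y_obs × 1606 = 364.5 kg VSS/d.
R_O = Q·ΔS − 1.42 P_X = 1606 − 517.5 = 1089 kg O₂/d.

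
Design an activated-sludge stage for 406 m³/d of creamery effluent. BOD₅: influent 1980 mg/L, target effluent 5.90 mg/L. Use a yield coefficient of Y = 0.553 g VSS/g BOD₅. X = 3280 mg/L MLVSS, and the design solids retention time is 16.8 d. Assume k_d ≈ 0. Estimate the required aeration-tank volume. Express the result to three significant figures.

V ≈ 2270 m³

V·X = Y·Q·ΔS·θ_c gives V = 0.553 × 406 × (1980 − 5.90) × 16.8 / 3280 = 2270 m³.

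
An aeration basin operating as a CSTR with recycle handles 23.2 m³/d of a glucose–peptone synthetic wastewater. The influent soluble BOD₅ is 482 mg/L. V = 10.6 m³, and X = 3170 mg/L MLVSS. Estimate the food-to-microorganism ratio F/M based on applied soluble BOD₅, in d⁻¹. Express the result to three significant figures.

F/M ≈ 0.333 d⁻¹

F/M = applied load / biomass = Q·S₀/(V·X) = 23.2 × 482 / (10.60 × 3170) = 0.3328 d⁻¹.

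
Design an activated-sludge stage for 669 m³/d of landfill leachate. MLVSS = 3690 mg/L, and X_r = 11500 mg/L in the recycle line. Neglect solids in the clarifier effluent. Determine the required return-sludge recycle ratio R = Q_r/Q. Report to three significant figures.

R = Q_r/Q = X/(X_r − X) = 3690 / (11500 − 3690) = 0.4725.

R ≈ 0.472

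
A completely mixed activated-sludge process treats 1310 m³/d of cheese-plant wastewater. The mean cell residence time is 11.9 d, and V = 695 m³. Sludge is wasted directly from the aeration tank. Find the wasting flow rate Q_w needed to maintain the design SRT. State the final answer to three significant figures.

Wasting from the aeration tank: Q_w = V / θ_c = 695.0 / 11.9 = 58.40 m³/d.

Q_w ≈ 58.4 m³/d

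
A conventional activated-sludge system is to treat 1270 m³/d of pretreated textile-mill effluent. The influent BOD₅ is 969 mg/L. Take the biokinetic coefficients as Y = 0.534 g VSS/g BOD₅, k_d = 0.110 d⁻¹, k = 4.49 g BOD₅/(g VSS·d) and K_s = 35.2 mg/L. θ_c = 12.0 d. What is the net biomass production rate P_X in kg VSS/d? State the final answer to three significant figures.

P_X ≈ 282 kg VSS/d

For a completely mixed reactor with recycle the Lawrence–McCarty relation gives S = K_s·(1 + k_d·θ_c) / [θ_c·(Y·k − k_d) − 1] = 35.2 × (1 + 0.110 × 12.0) / [12.0 × (0.534 × 4.49 − 0.110) − 1] = 81.66 / 26.45 = 3.087 mg/L.
The observed yield is Y_obs = Y/(1 + k_d·θ_c) = 0.534 / (1 + 0.110 × 12.0) = 0.534 / 2.320 = 0.2302 g VSS per g BOD₅ removed.
ΔS = 969 − 3.09 = 965.9 mg/L, so the substrate removal rate is 1270 × 965.9/1000 = 1227 kg BOD₅/d.
So the net sludge growth is P_X = 0.2302 × 1227 = 282.4 kg VSS/d.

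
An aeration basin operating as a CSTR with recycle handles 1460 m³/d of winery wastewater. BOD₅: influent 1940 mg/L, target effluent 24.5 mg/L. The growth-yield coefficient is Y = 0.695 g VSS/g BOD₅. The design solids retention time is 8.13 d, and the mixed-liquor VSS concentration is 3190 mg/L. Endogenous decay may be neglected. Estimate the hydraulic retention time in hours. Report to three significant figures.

τ ≈ 81.4 h

V·X = Y·Q·ΔS·θ_c gives V = 0.695 × 1460 × (1940 − 24.5) × 8.13 / 3190 = 4954 m³.
τ = V/Q = 4954/1460 = 3.393 d, or 81.43 h.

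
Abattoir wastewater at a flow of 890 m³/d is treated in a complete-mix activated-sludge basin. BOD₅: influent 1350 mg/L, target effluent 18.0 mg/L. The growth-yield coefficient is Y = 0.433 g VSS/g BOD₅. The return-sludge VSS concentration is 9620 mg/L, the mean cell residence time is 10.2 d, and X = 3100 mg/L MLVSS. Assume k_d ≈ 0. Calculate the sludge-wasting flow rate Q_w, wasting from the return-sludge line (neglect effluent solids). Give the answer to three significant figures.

Q_w ≈ 53.4 m³/d

With k_d = 0 the design equation reduces to V = Y Q (S₀−S) θ_c / X = 0.433 × 890 × (1350 − 18.0) × 10.2 / 3100 = 1689 m³.
θ_c = V·X/(Q_w·X_r) when wasting from the recycle, so Q_w = V·X/(θ_c·X_r) = 1689 × 3100 / (10.2 × 9620) = 53.36 m³/d.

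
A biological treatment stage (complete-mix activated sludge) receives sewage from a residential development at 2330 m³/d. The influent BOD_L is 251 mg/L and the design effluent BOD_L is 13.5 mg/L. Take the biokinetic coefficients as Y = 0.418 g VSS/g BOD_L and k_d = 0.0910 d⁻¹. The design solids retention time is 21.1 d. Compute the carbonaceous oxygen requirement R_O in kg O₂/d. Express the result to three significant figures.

R_O ≈ 441 kg O₂/d

Y_obs = Y / (1 + k_d θ_c) = 0.418 / (1 + 0.0910 × 21.1) = 0.418 / 2.920 = 0.1431.
Q·(S₀ − S) = 2330 × (251 − 13.5) × 10⁻³ = 553.4 kg/d removed.
Net sludge production P_X = 0.1431 × 553.4 = 79.21 kg VSS/d.
Carbonaceous O₂ demand = substrate oxidised − cell-mass equivalent = 553.4 − 1.42 × 79.21 = 440.9 kg O₂/d.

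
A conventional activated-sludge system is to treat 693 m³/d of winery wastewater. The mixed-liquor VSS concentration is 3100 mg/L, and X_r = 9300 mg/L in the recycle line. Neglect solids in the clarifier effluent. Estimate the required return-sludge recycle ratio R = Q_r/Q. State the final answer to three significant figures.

R = Q_r/Q = X/(X_r − X) = 3100 / (9300 − 3100) = 0.5000.

R ≈ 0.500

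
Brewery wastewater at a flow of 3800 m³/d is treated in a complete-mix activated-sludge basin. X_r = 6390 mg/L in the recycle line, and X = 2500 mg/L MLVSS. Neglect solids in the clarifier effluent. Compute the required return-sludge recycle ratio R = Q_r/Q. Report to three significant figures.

R ≈ 0.643

Solids balance on the clarifier gives (1+R)X = R·X_r, so R = X/(X_r − X) = 2500 / (6390 − 2500) = 0.6427.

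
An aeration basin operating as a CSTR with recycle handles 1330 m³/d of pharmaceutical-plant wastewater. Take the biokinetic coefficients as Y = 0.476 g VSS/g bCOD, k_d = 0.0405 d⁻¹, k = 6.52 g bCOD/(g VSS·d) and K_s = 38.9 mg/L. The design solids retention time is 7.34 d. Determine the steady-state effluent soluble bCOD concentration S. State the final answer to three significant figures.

S ≈ 2.35 mg/L

From the Monod/SRT balance for a CMAS, S = K_s·(1+k_d θ_c)/[θ_c·(Y k − k_d) − 1] = 38.9 × (1 + 0.0405 × 7.34) / [7.34 × (0.476 × 6.52 − 0.0405) − 1] = 50.46 / 21.48 = 2.349 mg/L.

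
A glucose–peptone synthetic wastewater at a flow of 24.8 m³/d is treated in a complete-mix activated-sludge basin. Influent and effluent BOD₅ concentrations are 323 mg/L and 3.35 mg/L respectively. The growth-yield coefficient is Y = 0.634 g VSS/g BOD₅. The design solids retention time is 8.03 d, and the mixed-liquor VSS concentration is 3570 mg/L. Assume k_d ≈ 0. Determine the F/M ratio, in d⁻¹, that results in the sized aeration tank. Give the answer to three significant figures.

F/M ≈ 0.198 d⁻¹

With k_d = 0 the design equation reduces to V = Y Q (S₀−S) θ_c / X = 0.634 × 24.8 × (323 − 3.35) × 8.03 / 3570 = 11.30 m³.
F/M = Q·S₀ / (V·X) = 24.8 × 323 / (11.30 × 3570) = 0.1985 g BOD₅·(g VSS·d)⁻¹.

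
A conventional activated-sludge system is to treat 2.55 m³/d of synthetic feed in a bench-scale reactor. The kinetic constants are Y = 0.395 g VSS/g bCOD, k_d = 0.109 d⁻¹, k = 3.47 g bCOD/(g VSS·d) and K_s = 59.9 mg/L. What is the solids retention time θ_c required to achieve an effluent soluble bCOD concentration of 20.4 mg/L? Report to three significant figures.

Specific growth rate at S = 20.4 mg/L: μ = YkS/(K_s+S) = 0.395·3.47·20.4/(59.9+20.4) = 0.3482 d⁻¹.
θ_c = 1/(μ − k_d) = 1/(0.3482 − 0.109) = 1/0.2392 = 4.180 d.

θ_c ≈ 4.18 d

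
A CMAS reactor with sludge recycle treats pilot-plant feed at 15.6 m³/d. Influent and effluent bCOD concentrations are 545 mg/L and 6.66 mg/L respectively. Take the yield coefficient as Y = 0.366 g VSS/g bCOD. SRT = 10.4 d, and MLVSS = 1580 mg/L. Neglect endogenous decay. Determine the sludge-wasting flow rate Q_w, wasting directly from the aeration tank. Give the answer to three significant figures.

With k_d = 0 the design equation reduces to V = Y Q (S₀−S) θ_c / X = 0.366 × 15.6 × (545 − 6.66) × 10.4 / 1580 = 20.23 m³.
With mixed-liquor wasting, θ_c = V/Q_w, so Q_w = V/θ_c = 20.23/10.4 = 1.945 m³/d.

Q_w ≈ 1.95 m³/d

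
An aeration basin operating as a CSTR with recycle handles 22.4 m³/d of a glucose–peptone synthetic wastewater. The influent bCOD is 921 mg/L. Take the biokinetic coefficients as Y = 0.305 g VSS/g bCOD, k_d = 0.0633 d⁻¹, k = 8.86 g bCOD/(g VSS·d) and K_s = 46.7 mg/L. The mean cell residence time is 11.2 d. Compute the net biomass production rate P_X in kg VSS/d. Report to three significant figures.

P_X ≈ 3.67 kg VSS/d

From the Monod/SRT balance for a CMAS, S = K_s·(1+k_d θ_c)/[θ_c·(Y k − k_d) − 1] = 46.7 × (1 + 0.0633 × 11.2) / [11.2 × (0.305 × 8.86 − 0.0633) − 1] = 79.81 / 28.56 = 2.795 mg/L.
Correct the yield for decay: Y_obs = Y/(1 + k_d θ_c) = 0.305 / (1 + 0.0633 × 11.2) = 0.305 / 1.709 = 0.1785.
Substrate removed = Q·(S₀ − S) = 22.4 m³/d × (921 − 2.79) g/m³ = 2.06×10^4 g/d = 20.57 kg/d.
Biomass produced: P_X = Y_obs·Q·ΔS = 0.1785 × 20.57 ≈ 3.671 kg VSS/d.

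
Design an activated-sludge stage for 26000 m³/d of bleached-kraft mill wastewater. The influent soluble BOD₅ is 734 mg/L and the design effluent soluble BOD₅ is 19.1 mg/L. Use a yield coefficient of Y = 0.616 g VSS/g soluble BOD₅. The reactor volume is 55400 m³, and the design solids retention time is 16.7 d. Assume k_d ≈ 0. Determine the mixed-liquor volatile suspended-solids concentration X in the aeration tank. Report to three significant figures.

X ≈ 3450 mg/L

Without decay, X = Y Q (S₀−S) θ_c / V = 0.616 × 26000 × (734 − 19.1) × 16.7 / 55400 = 3451 mg/L.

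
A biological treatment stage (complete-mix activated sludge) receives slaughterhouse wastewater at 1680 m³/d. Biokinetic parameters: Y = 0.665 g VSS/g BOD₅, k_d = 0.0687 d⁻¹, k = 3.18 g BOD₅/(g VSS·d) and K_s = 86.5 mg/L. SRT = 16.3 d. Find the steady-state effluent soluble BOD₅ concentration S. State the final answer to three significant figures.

S ≈ 5.67 mg/L

From the Monod/SRT balance for a CMAS, S = K_s·(1+k_d θ_c)/[θ_c·(Y k − k_d) − 1] = 86.5 × (1 + 0.0687 × 16.3) / [16.3 × (0.665 × 3.18 − 0.0687) − 1] = 183.4 / 32.35 = 5.668 mg/L.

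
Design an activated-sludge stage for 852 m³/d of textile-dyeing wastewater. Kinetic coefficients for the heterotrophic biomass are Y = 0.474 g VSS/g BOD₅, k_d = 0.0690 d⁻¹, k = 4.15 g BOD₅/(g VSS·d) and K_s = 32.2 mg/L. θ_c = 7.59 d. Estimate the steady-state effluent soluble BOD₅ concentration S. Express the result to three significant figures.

For a completely mixed reactor with recycle the Lawrence–McCarty relation gives S = K_s·(1 + k_d·θ_c) / [θ_c·(Y·k − k_d) − 1] = 32.2 × (1 + 0.0690 × 7.59) / [7.59 × (0.474 × 4.15 − 0.0690) − 1] = 49.06 / 13.41 = 3.660 mg/L.

S ≈ 3.66 mg/L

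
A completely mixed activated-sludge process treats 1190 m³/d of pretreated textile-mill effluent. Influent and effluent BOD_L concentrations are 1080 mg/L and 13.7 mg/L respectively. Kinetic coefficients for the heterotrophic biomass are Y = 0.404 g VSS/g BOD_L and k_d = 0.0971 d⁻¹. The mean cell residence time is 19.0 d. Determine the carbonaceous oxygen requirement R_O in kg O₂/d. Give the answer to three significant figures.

Observed yield with endogenous decay: Y_obs = Y / (1 + k_d·θ_c) = 0.404 / (1 + 0.0971 × 19.0) = 0.404 / 2.845 = 0.1420 g VSS/g BOD_L.
Q·(S₀ − S) = 1190 × (1080 − 13.7) × 10⁻³ = 1269 kg/d removed.
Net sludge production P_X = 0.1420 × 1269 = 180.2 kg VSS/d.
R_O = Q·(S₀ − S) − 1.42·P_X = 1269 − 1.42 × 180.2 = 1013 kg O₂/d.

R_O ≈ 1010 kg O₂/d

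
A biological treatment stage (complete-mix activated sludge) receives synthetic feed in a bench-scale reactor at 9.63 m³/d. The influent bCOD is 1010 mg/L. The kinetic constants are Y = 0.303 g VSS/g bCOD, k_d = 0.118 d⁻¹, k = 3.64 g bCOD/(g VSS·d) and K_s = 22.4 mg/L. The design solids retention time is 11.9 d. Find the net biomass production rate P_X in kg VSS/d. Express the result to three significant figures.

From the Monod/SRT balance for a CMAS, S = K_s·(1+k_d θ_c)/[θ_c·(Y k − k_d) − 1] = 22.4 × (1 + 0.118 × 11.9) / [11.9 × (0.303 × 3.64 − 0.118) − 1] = 53.85 / 10.72 = 5.023 mg/L.
Y_obs = Y / (1 + k_d θ_c) = 0.303 / (1 + 0.118 × 11.9) = 0.303 / 2.404 = 0.1260.
Mass of bCOD removed per day: Q(S₀ − S) = 9.63 × 1005 g/m³ = 9.678 kg/d.
Net biomass production P_X = Y_obs × Q·(S₀ − S) = 0.1260 × 9.678 = 1.220 kg VSS/d.

P_X ≈ 1.22 kg VSS/d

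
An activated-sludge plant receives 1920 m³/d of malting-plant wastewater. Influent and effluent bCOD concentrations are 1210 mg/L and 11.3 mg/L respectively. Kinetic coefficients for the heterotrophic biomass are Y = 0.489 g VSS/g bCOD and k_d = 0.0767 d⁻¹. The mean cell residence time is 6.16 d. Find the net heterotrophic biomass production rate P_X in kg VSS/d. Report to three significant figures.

The observed yield is Y_obs = Y/(1 + k_d·θ_c) = 0.489 / (1 + 0.0767 × 6.16) = 0.489 / 1.472 = 0.3321 g VSS per g bCOD removed.
Substrate removed = Q·(S₀ − S) = 1920 m³/d × (1210 − 11.3) g/m³ = 2.3×10^6 g/d = 2302 kg/d.
So the net sludge growth is P_X = 0.3321 × 2302 = 764.3 kg VSS/d.

P_X ≈ 764 kg VSS/d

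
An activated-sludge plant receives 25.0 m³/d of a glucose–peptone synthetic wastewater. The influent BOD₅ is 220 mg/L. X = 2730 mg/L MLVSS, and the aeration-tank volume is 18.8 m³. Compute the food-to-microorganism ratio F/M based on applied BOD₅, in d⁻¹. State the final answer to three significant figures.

F/M = applied load / biomass = Q·S₀/(V·X) = 25.0 × 220 / (18.80 × 2730) = 0.1072 d⁻¹.

F/M ≈ 0.107 d⁻¹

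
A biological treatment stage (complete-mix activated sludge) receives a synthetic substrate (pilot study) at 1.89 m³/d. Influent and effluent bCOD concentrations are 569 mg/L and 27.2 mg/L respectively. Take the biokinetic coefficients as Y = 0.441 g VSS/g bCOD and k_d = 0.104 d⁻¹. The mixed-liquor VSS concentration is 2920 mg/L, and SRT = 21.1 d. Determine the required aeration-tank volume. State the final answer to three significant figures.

V ≈ 1.02 m³

From the SRT design equation V = Y Q (S₀−S) θ_c / [X (1 + k_d θ_c)] = 0.441 × 1.89 × (569 − 27.2) × 21.1 / [2920 × (1 + 0.104 × 21.1)] = 9.53×10^3 / 9328 = 1.022 m³.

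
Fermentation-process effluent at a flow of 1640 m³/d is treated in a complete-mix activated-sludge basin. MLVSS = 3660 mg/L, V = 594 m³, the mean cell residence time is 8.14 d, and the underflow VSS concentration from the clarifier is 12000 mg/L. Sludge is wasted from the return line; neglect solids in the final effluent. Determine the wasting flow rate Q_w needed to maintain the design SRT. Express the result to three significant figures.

Q_w ≈ 22.3 m³/d

Q_w = (V·X)/(θ_c X_r) = 594.0 × 3660 / (8.14 × 12000) = 22.26 m³/d.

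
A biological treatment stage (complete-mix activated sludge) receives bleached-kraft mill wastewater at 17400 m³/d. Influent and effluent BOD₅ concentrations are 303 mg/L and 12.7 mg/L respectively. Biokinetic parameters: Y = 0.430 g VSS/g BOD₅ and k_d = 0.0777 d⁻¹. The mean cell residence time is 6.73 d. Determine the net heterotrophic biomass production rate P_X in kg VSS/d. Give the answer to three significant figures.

P_X ≈ 1430 kg VSS/d

Observed yield with endogenous decay: Y_obs = Y / (1 + k_d·θ_c) = 0.430 / (1 + 0.0777 × 6.73) = 0.430 / 1.523 = 0.2824 g VSS/g BOD₅.
Q·(S₀ − S) = 17400 × (303 − 12.7) × 10⁻³ = 5051 kg/d removed.
So the net sludge growth is P_X = 0.2824 × 5051 = 1426 kg VSS/d.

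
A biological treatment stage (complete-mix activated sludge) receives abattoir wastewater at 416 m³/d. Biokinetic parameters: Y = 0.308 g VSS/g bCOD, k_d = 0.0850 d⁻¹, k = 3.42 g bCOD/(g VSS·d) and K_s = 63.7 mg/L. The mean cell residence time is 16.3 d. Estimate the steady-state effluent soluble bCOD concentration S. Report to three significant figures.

S ≈ 10.3 mg/L

For a completely mixed reactor with recycle the Lawrence–McCarty relation gives S = K_s·(1 + k_d·θ_c) / [θ_c·(Y·k − k_d) − 1] = 63.7 × (1 + 0.0850 × 16.3) / [16.3 × (0.308 × 3.42 − 0.0850) − 1] = 152.0 / 14.78 = 10.28 mg/L.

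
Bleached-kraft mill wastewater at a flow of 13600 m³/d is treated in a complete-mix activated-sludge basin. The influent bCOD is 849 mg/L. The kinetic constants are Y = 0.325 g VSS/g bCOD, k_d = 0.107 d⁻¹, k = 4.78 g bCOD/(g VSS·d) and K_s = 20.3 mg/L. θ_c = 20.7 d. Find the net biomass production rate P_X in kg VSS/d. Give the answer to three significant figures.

Effluent substrate depends only on kinetics and SRT: S = K_s(1 + k_d θ_c) / [θ_c(Yk − k_d) − 1] = 20.3 × (1 + 0.107 × 20.7) / [20.7 × (0.325 × 4.78 − 0.107) − 1] = 65.26 / 28.94 = 2.255 mg/L.
Observed yield with endogenous decay: Y_obs = Y / (1 + k_d·θ_c) = 0.325 / (1 + 0.107 × 20.7) = 0.325 / 3.215 = 0.1011 g VSS/g bCOD.
ΔS = 849 − 2.25 = 846.8 mg/L, so the substrate removal rate is 13600 × 846.8/1000 = 11516 kg bCOD/d.
So the net sludge growth is P_X = 0.1011 × 11516 = 1164 kg VSS/d.

P_X ≈ 1160 kg VSS/d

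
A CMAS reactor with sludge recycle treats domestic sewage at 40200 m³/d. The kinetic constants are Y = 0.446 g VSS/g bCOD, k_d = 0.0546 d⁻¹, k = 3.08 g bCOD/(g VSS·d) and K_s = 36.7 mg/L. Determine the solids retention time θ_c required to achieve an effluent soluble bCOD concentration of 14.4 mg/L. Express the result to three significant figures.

From 1/θ_c = Y·k·S/(K_s + S) − k_d: Y·k·S/(K_s+S) = 0.446 × 3.08 × 14.4 / (36.7 + 14.4) = 0.3871 d⁻¹.
θ_c = 1/(μ − k_d) = 1/(0.3871 − 0.0546) = 1/0.3325 = 3.007 d.

θ_c ≈ 3.01 d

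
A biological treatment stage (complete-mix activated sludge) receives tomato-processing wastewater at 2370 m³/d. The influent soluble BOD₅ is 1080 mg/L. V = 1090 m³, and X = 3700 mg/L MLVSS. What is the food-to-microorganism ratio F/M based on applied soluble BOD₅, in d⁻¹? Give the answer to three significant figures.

Food-to-microorganism ratio F/M = Q S₀ / (V X) = 2370 × 1080 / (1090 × 3700) = 0.6347 d⁻¹.

F/M ≈ 0.635 d⁻¹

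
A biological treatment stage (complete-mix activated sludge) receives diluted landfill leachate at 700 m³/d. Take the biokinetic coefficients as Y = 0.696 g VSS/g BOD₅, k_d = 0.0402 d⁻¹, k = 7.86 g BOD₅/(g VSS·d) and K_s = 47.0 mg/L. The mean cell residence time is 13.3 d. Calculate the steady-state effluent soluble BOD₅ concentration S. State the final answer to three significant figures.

Effluent substrate depends only on kinetics and SRT: S = K_s(1 + k_d θ_c) / [θ_c(Yk − k_d) − 1] = 47.0 × (1 + 0.0402 × 13.3) / [13.3 × (0.696 × 7.86 − 0.0402) − 1] = 72.13 / 71.22 = 1.013 mg/L.

S ≈ 1.01 mg/L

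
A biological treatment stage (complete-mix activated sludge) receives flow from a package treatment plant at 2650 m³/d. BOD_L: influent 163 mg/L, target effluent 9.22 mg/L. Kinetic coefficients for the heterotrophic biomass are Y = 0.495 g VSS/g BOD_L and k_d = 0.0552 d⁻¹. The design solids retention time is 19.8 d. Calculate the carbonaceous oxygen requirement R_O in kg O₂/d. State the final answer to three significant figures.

Observed yield with endogenous decay: Y_obs = Y / (1 + k_d·θ_c) = 0.495 / (1 + 0.0552 × 19.8) = 0.495 / 2.093 = 0.2365 g VSS/g BOD_L.
Mass of BOD_L removed per day: Q(S₀ − S) = 2650 × 153.8 g/m³ = 407.5 kg/d.
Net sludge production P_X = 0.2365 × 407.5 = 96.38 kg VSS/d.
R_O = Q·(S₀ − S) − 1.42·P_X = 407.5 − 1.42 × 96.38 = 270.7 kg O₂/d.

R_O ≈ 271 kg O₂/d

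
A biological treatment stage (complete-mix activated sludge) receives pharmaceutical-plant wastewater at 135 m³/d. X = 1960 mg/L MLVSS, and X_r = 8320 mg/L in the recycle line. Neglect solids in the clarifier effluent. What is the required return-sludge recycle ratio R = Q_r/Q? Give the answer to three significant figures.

R ≈ 0.308

Mass balance around the secondary clarifier (neglecting effluent solids): R = X / (X_r − X) = 1960 / (8320 − 1960) = 0.3082.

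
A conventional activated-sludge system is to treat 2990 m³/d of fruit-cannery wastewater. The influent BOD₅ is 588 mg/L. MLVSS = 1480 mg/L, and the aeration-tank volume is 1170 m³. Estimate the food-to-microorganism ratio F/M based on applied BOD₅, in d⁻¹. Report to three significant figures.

F/M = applied load / biomass = Q·S₀/(V·X) = 2990 × 588 / (1170 × 1480) = 1.015 d⁻¹.

F/M ≈ 1.02 d⁻¹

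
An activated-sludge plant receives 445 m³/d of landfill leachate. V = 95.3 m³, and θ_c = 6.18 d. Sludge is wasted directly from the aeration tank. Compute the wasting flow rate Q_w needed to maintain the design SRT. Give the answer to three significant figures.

Q_w ≈ 15.4 m³/d

Wasting from the aeration tank: Q_w = V / θ_c = 95.30 / 6.18 = 15.42 m³/d.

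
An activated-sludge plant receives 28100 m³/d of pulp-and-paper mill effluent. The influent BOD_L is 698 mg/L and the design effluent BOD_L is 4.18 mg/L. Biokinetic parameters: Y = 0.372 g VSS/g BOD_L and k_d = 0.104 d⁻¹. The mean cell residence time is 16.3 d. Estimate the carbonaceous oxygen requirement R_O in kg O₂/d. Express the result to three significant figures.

Observed yield with endogenous decay: Y_obs = Y / (1 + k_d·θ_c) = 0.372 / (1 + 0.104 × 16.3) = 0.372 / 2.695 = 0.1380 g VSS/g BOD_L.
Substrate removed = Q·(S₀ − S) = 28100 m³/d × (698 − 4.18) g/m³ = 1.95×10^7 g/d = 19496 kg/d.
P_X = Y_obs·Q·(S₀ − S) = 0.1380 × 19496 = 2691 kg VSS/d.
Carbonaceous O₂ demand = substrate oxidised − cell-mass equivalent = 19496 − 1.42 × 2691 = 15675 kg O₂/d.

R_O ≈ 15700 kg O₂/d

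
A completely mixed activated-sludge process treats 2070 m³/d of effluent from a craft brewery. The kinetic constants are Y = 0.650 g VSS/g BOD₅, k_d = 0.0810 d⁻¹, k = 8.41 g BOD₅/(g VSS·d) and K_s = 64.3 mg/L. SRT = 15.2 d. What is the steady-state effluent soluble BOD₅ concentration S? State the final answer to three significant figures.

From the Monod/SRT balance for a CMAS, S = K_s·(1+k_d θ_c)/[θ_c·(Y k − k_d) − 1] = 64.3 × (1 + 0.0810 × 15.2) / [15.2 × (0.650 × 8.41 − 0.0810) − 1] = 143.5 / 80.86 = 1.774 mg/L.

S ≈ 1.77 mg/L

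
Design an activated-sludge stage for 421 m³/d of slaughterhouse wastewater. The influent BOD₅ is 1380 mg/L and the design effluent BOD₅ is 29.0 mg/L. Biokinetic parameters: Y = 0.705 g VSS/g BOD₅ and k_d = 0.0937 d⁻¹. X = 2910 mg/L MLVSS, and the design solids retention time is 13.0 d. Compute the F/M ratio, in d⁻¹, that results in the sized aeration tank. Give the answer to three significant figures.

Rearranging the biomass balance for a CMAS with decay, V = Y·Q·ΔS·θ_c / [X·(1+k_d θ_c)] = 0.705 × 421 × (1380 − 29.0) × 13.0 / [2910 × (1 + 0.0937 × 13.0)] = 5.21×10^6 / 6455 = 807.6 m³.
F/M = Q·S₀ / (V·X) = 421 × 1380 / (807.6 × 2910) = 0.2472 g BOD₅·(g VSS·d)⁻¹.

F/M ≈ 0.247 d⁻¹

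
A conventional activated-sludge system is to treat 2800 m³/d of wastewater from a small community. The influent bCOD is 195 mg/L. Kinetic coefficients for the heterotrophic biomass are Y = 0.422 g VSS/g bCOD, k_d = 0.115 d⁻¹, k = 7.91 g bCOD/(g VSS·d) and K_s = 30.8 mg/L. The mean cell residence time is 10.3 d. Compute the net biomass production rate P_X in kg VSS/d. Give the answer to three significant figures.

Effluent substrate depends only on kinetics and SRT: S = K_s(1 + k_d θ_c) / [θ_c(Yk − k_d) − 1] = 30.8 × (1 + 0.115 × 10.3) / [10.3 × (0.422 × 7.91 − 0.115) − 1] = 67.28 / 32.20 = 2.090 mg/L.
Observed yield with endogenous decay: Y_obs = Y / (1 + k_d·θ_c) = 0.422 / (1 + 0.115 × 10.3) = 0.422 / 2.184 = 0.1932 g VSS/g bCOD.
Substrate removed = Q·(S₀ − S) = 2800 m³/d × (195 − 2.09) g/m³ = 5.4×10^5 g/d = 540.1 kg/d.
Biomass produced: P_X = Y_obs·Q·ΔS = 0.1932 × 540.1 ≈ 104.3 kg VSS/d.

P_X ≈ 104 kg VSS/d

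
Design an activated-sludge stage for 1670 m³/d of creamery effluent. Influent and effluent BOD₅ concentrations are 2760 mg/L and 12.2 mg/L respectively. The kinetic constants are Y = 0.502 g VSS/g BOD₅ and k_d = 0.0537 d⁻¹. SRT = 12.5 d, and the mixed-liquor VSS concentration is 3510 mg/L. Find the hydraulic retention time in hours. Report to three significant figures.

From the SRT design equation V = Y Q (S₀−S) θ_c / [X (1 + k_d θ_c)] = 0.502 × 1670 × (2760 − 12.2) × 12.5 / [3510 × (1 + 0.0537 × 12.5)] = 2.88×10^7 / 5866 = 4909 m³.
HRT = V/Q = 4909 m³ / 1670 m³·d⁻¹ = 2.939 d × 24 = 70.54 h.

τ ≈ 70.5 h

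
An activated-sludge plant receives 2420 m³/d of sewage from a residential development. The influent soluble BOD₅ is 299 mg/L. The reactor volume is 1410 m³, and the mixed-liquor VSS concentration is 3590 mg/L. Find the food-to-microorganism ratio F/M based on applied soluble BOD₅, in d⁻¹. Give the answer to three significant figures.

F/M = applied load / biomass = Q·S₀/(V·X) = 2420 × 299 / (1410 × 3590) = 0.1429 d⁻¹.

F/M ≈ 0.143 d⁻¹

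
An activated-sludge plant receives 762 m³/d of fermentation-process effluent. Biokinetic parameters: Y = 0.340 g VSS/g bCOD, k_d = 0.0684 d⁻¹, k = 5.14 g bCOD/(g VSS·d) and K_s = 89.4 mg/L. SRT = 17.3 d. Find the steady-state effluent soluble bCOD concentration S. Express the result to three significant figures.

S ≈ 6.96 mg/L

From the Monod/SRT balance for a CMAS, S = K_s·(1+k_d θ_c)/[θ_c·(Y k − k_d) − 1] = 89.4 × (1 + 0.0684 × 17.3) / [17.3 × (0.340 × 5.14 − 0.0684) − 1] = 195.2 / 28.05 = 6.959 mg/L.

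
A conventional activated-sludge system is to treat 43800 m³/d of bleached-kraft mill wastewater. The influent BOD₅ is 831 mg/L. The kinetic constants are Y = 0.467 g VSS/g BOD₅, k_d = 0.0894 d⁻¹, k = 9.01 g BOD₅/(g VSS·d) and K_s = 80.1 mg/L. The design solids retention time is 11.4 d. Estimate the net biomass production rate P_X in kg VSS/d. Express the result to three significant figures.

Effluent substrate depends only on kinetics and SRT: S = K_s(1 + k_d θ_c) / [θ_c(Yk − k_d) − 1] = 80.1 × (1 + 0.0894 × 11.4) / [11.4 × (0.467 × 9.01 − 0.0894) − 1] = 161.7 / 45.95 = 3.520 mg/L.
Observed yield with endogenous decay: Y_obs = Y / (1 + k_d·θ_c) = 0.467 / (1 + 0.0894 × 11.4) = 0.467 / 2.019 = 0.2313 g VSS/g BOD₅.
Substrate removed = Q·(S₀ − S) = 43800 m³/d × (831 − 3.52) g/m³ = 3.62×10^7 g/d = 36244 kg/d.
Biomass produced: P_X = Y_obs·Q·ΔS = 0.2313 × 36244 ≈ 8383 kg VSS/d.

P_X ≈ 8380 kg VSS/d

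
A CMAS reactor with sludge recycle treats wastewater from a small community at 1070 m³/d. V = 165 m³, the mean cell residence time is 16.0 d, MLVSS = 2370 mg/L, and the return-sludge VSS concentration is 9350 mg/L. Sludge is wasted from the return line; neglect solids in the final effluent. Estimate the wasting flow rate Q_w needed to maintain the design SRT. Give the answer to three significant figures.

Wasting from the return line (neglecting effluent solids): Q_w = V·X / (θ_c·X_r) = 165.0 × 2370 / (16.0 × 9350) = 2.614 m³/d.

Q_w ≈ 2.61 m³/d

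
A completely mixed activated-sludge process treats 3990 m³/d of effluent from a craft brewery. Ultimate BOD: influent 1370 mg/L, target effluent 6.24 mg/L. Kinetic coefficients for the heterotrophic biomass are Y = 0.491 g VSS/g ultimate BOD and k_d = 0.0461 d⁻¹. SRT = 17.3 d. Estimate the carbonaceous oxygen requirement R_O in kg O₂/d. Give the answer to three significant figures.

R_O ≈ 3330 kg O₂/d

Correct the yield for decay: Y_obs = Y/(1 + k_d θ_c) = 0.491 / (1 + 0.0461 × 17.3) = 0.491 / 1.798 = 0.2732.
Mass of ultimate BOD removed per day: Q(S₀ − S) = 3990 × 1364 g/m³ = 5441 kg/d.
P_X = Y_obs·Q·(S₀ − S) = 0.2732 × 5441 = 1486 kg VSS/d.
R_O = Q·(S₀ − S) − 1.42·P_X = 5441 − 1.42 × 1486 = 3331 kg O₂/d.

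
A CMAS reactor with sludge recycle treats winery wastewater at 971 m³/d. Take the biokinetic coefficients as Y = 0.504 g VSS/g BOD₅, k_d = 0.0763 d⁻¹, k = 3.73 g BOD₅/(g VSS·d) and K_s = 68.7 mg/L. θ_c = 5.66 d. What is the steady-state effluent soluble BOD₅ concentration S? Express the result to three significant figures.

S ≈ 10.7 mg/L

From the Monod/SRT balance for a CMAS, S = K_s·(1+k_d θ_c)/[θ_c·(Y k − k_d) − 1] = 68.7 × (1 + 0.0763 × 5.66) / [5.66 × (0.504 × 3.73 − 0.0763) − 1] = 98.37 / 9.208 = 10.68 mg/L.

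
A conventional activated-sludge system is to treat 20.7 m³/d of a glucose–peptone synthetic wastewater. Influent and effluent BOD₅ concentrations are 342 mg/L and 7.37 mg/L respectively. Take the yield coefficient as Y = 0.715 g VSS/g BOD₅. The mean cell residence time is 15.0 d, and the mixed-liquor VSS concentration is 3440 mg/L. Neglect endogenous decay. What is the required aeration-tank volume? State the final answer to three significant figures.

V ≈ 21.6 m³

V·X = Y·Q·ΔS·θ_c gives V = 0.715 × 20.7 × (342 − 7.37) × 15.0 / 3440 = 21.60 m³.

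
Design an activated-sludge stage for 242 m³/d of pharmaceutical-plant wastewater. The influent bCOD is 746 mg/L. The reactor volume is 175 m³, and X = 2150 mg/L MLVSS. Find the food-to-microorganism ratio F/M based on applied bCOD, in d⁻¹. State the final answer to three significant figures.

F/M ≈ 0.480 d⁻¹

F/M = Q·S₀ / (V·X) = 242 × 746 / (175.0 × 2150) = 0.4798 g bCOD·(g VSS·d)⁻¹.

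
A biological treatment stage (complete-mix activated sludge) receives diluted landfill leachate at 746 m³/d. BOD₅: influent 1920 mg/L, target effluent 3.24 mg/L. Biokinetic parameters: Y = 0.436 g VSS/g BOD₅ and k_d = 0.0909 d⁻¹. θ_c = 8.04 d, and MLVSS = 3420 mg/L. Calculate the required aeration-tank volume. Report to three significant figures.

V ≈ 847 m³

Steady-state biomass mass balance: V·X·(1 + k_d·θ_c) = Y·Q·(S₀ − S)·θ_c, so V = 0.436 × 746 × (1920 − 3.24) × 8.04 / [3420 × (1 + 0.0909 × 8.04)] = 5.01×10^6 / 5919 = 846.8 m³.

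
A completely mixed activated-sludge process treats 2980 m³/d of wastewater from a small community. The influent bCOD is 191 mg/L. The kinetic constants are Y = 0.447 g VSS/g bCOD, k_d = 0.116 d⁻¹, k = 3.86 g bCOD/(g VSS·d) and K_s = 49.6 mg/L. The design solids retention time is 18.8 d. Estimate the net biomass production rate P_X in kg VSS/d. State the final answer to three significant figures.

Effluent substrate depends only on kinetics and SRT: S = K_s(1 + k_d θ_c) / [θ_c(Yk − k_d) − 1] = 49.6 × (1 + 0.116 × 18.8) / [18.8 × (0.447 × 3.86 − 0.116) − 1] = 157.8 / 29.26 = 5.392 mg/L.
Y_obs = Y / (1 + k_d θ_c) = 0.447 / (1 + 0.116 × 18.8) = 0.447 / 3.181 = 0.1405.
ΔS = 191 − 5.39 = 185.6 mg/L, so the substrate removal rate is 2980 × 185.6/1000 = 553.1 kg bCOD/d.
P_X = Y_obs · Q(S₀ − S) = 0.1405 × 553.1 = 77.73 kg VSS/d.

P_X ≈ 77.7 kg VSS/d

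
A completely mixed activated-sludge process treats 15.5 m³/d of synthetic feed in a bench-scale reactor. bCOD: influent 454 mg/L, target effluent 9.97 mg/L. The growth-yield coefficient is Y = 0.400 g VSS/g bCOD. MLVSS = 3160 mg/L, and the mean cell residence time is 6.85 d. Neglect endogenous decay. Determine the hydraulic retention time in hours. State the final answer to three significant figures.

τ ≈ 9.24 h

With k_d = 0 the design equation reduces to V = Y Q (S₀−S) θ_c / X = 0.400 × 15.5 × (454 − 9.97) × 6.85 / 3160 = 5.968 m³.
τ = V/Q = 5.968/15.5 = 0.3850 d, or 9.240 h.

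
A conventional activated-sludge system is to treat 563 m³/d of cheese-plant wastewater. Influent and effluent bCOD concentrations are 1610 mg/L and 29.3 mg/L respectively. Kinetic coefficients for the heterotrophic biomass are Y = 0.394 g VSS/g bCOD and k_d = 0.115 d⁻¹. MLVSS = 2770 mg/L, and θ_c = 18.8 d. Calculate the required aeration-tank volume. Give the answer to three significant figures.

From the SRT design equation V = Y Q (S₀−S) θ_c / [X (1 + k_d θ_c)] = 0.394 × 563 × (1610 − 29.3) × 18.8 / [2770 × (1 + 0.115 × 18.8)] = 6.59×10^6 / 8759 = 752.6 m³.

V ≈ 753 m³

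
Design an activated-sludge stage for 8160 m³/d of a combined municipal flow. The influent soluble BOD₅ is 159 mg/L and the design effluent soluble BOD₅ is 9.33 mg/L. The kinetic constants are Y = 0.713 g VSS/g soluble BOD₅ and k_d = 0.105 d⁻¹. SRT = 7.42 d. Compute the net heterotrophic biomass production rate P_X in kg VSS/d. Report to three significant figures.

P_X ≈ 489 kg VSS/d

Correct the yield for decay: Y_obs = Y/(1 + k_d θ_c) = 0.713 / (1 + 0.105 × 7.42) = 0.713 / 1.779 = 0.4008.
Q·(S₀ − S) = 8160 × (159 − 9.33) × 10⁻³ = 1221 kg/d removed.
Net biomass production P_X = Y_obs × Q·(S₀ − S) = 0.4008 × 1221 = 489.5 kg VSS/d.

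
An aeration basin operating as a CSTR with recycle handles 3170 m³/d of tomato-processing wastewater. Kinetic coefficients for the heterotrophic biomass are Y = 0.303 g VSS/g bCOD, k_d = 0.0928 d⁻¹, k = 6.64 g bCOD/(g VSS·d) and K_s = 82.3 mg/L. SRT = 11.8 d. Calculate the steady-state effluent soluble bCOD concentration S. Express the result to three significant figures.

For a completely mixed reactor with recycle the Lawrence–McCarty relation gives S = K_s·(1 + k_d·θ_c) / [θ_c·(Y·k − k_d) − 1] = 82.3 × (1 + 0.0928 × 11.8) / [11.8 × (0.303 × 6.64 − 0.0928) − 1] = 172.4 / 21.65 = 7.966 mg/L.

S ≈ 7.97 mg/L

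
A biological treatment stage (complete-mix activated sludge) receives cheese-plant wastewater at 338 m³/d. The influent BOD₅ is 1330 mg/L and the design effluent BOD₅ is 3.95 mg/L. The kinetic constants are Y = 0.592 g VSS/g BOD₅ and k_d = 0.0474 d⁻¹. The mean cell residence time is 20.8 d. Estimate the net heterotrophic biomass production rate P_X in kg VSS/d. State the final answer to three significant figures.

P_X ≈ 134 kg VSS/d

Observed yield with endogenous decay: Y_obs = Y / (1 + k_d·θ_c) = 0.592 / (1 + 0.0474 × 20.8) = 0.592 / 1.986 = 0.2981 g VSS/g BOD₅.
ΔS = 1330 − 3.95 = 1326 mg/L, so the substrate removal rate is 338 × 1326/1000 = 448.2 kg BOD₅/d.
So the net sludge growth is P_X = 0.2981 × 448.2 = 133.6 kg VSS/d.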